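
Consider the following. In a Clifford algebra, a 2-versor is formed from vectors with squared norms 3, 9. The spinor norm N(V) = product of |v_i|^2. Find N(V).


Spinor norm N(V) = |v1|^2 * |v2|^2 * ... * |v2|^2
= 3 * 9
Running product: 3, 27
N(V) = 27


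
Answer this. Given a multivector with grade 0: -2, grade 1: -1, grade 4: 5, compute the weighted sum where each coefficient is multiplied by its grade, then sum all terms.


Grade-weighted sum = sum of grade_k * coefficient_k
0*(-2) = 0
1*(-1) = -1
4*5 = 20
Total = 0 + (-1) + 20 = 19


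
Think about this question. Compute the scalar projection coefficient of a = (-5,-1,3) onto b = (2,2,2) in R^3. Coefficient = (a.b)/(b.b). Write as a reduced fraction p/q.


Projection coefficient = (a . b) / (b . b)
a . b = (-5)*2 + (-1)*2 + 3*2
= -10 + (-2) + 6 = -6
b . b = 2^2 + 2^2 + 2^2
= 4 + 4 + 4 = 12
Coefficient = -6/12
In lowest terms: -1/2


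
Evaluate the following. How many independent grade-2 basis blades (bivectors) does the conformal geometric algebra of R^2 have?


The conformal model of R^2 uses Cl(3,1) with m = 2 + 2 = 4 generators.
Number of grade-2 blades = C(m, 2) = C(4, 2)
= 4*3/2 = 6


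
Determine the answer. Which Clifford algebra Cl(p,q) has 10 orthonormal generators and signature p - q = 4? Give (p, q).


We need p + q = 10 and p - q = 4.
Adding: 2p = 10 + 4 = 14, so p = 7.
Then q = 10 - 7 = 3.
(p, q) = (7, 3)


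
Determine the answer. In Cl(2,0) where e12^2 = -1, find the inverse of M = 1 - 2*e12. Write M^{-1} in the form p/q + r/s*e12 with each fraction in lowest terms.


M = 1 - 2*e12, where e12^2 = -1.
Since M commutes with its reverse ~M = a - b*e12, M * ~M = a^2 - b^2*e12^2 = a^2 + b^2.
So M^{-1} = ~M / (a^2 + b^2) = (a - b*e12)/(a^2 + b^2).
a^2 + b^2 = 1 + 4 = 5
Scalar part = 1/5 = 1/5
Bivector coeff = 2/5 = 2/5
M^{-1} = 1/5 + 2/5*e12


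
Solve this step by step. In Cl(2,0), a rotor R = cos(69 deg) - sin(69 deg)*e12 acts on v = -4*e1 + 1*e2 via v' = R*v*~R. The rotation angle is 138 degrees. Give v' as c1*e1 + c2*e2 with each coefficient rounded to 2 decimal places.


Rotor R = cos(69deg) - sin(69deg)*e12
Rotation angle theta = 2 * 69 = 138 degrees
v' = R*v*~R rotates v by theta.
cos(138deg) = -0.7431, sin(138deg) = 0.6691
v'_1 = -4*cos(138deg) - 1*sin(138deg)
= -4*(-0.7431) - 1*0.6691
= 2.30
v'_2 = -4*sin(138deg) + 1*cos(138deg)
= -4*0.6691 + 1*(-0.7431)
= -3.42
v' = 2.30*e1 - 3.42*e2


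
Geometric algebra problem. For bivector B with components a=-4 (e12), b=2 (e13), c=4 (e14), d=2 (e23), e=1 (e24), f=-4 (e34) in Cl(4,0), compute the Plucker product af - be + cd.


Plucker relation: af - be + cd
a*f = (-4)*(-4) = 16
b*e = 2*1 = 2
c*d = 4*2 = 8
af - be + cd = 16 - 2 + 8
= 22


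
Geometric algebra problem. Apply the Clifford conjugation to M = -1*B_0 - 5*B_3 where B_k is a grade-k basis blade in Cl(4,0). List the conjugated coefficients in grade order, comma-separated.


Clifford conjugate sign for grade k: (-1)^(k(k+1)/2)
Grade 0: (-1)^(0*1/2) = (-1)^0 = 1, coeff -1 -> -1
Grade 3: (-1)^(3*4/2) = (-1)^6 = 1, coeff -5 -> -5
Conjugated coefficients: -1, -5


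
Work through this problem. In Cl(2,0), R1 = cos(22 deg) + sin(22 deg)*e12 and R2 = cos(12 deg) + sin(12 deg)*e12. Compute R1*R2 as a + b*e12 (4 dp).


Same-plane rotors commute and their half-angles add:
R1*R2 = cos(a1 + a2) + sin(a1 + a2)*e12.
a1 + a2 = 22 + 12 = 34 deg
cos(34 deg) = 0.8290
sin(34 deg) = 0.5592
R1*R2 = 0.8290 + 0.5592*e12


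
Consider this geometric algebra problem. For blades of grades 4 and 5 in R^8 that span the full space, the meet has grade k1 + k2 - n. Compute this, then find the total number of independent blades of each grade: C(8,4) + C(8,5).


Meet grade = grade(A) + grade(B) - n
= 4 + 5 - 8 = 1
C(8,4) = 70
C(8,5) = 56
dim_A + dim_B = 70 + 56 = 126


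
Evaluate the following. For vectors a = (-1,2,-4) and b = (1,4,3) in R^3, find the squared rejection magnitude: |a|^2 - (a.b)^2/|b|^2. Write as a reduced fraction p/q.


|a|^2 = (-1)^2 + 2^2 + (-4)^2 = 21
|b|^2 = 1^2 + 4^2 + 3^2 = 26
a . b = (-1)*1 + 2*4 + (-4)*3 = -5
(a.b)^2 = (-5)^2 = 25
|rej|^2 = 21 - 25/26
= (546 - 25)/26
= 521/26
In lowest terms: 521/26


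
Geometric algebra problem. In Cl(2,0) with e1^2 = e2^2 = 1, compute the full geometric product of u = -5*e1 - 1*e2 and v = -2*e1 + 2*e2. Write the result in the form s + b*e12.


Expand: (-5*e1 - 1*e2)(-2*e1 + 2*e2)
= (-5)*(-2)*e1e1 + (-5)*2*e1e2 + (-1)*(-2)*e2e1 + (-1)*2*e2e2
Using e1^2 = e2^2 = 1, e2e1 = -e1e2:
Scalar part s = (-5)*(-2) + (-1)*2 = 10 + (-2) = 8
Bivector part b = (-5)*2 - (-1)*(-2) = -10 - 2 = -12
uv = 8 - 12*e12


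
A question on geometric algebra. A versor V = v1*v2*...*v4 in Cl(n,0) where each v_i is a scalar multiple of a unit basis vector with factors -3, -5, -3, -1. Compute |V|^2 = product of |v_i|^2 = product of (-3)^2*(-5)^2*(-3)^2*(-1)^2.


Each vector v_i has |v_i|^2 = s_i^2
Squared scales: (-3)^2 = 9, (-5)^2 = 25, (-3)^2 = 9, (-1)^2 = 1
|V|^2 = 9 * 25 * 9 * 1
= 2025


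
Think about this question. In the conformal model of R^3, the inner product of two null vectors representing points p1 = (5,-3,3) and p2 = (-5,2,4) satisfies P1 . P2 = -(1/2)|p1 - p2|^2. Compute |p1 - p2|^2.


p1 - p2 = (10, -5, -1)
|p1 - p2|^2 = 10^2 + (-5)^2 + (-1)^2
= 100 + 25 + 1
= 126


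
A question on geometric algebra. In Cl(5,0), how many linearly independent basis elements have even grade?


Even subalgebra dimension = 2^(n-1)
n = 5 + 0 = 5
2^(5 - 1) = 2^4 = 16
Verification: sum of C(5,k) for even k = 1 + 10 + 5 = 16
Result = 16


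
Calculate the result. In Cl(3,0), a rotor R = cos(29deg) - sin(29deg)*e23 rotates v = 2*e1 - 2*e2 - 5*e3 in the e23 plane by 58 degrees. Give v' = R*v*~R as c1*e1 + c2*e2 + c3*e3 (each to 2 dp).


Rotor R = cos(29deg) - sin(29deg)*e23
Rotation angle theta = 2 * 29 = 58 degrees in the e23 plane (e2 -> e3).
The component perpendicular to the plane (e1) is invariant: v'_1 = v1 = 2.00
cos(58deg) = 0.5299, sin(58deg) = 0.8480
v'_2 = v2*cos(theta) - v3*sin(theta) = -2*0.5299 - (-5)*0.8480 = 3.18
v'_3 = v2*sin(theta) + v3*cos(theta) = -2*0.8480 + (-5)*0.5299 = -4.35
v' = 2.00*e1 + 3.18*e2 - 4.35*e3


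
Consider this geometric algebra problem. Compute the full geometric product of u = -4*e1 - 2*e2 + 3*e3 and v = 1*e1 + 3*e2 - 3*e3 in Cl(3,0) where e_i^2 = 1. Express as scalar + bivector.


In Cl(3,0): e_i^2 = 1, e_ie_j = -e_je_i for i != j.
Scalar part = u . v = (-4)*1 + (-2)*3 + 3*(-3)
= -4 + (-6) + (-9) = -19
e12 coeff = (-4)*3 - (-2)*1 = -12 - (-2) = -10
e13 coeff = (-4)*(-3) - 3*1 = 12 - 3 = 9
e23 coeff = (-2)*(-3) - 3*3 = 6 - 9 = -3
uv = -19 - 10*e12 + 9*e13 - 3*e23


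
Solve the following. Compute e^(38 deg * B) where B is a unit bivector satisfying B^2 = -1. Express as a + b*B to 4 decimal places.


For a unit bivector B with B^2 = -1, the exponential series gives
e^(theta*B) = cos(theta) + sin(theta)*B (the GA analogue of Euler's formula).
theta = 38 degrees = 0.663225 rad
cos(38 deg) = 0.7880
sin(38 deg) = 0.6157
exp(theta*B) = 0.7880 + 0.6157*B


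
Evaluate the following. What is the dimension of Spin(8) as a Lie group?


Spin(n) double-covers SO(n); both have Lie algebra so(n) of dimension n(n-1)/2.
n = 8
n(n-1) = 8 * 7 = 56
dim Spin(8) = 56/2 = 28


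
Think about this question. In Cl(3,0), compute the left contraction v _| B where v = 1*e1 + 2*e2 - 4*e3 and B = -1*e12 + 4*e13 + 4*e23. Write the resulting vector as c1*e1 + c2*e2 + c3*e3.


Left contraction v _| B = <vB>_1 (grade-1 part of the geometric product vB).
Using e1_|e12 = e2, e2_|e12 = -e1, e1_|e13 = e3, e3_|e13 = -e1, e2_|e23 = e3, e3_|e23 = -e2:
e1 coeff: -v2*b12 - v3*b13 = -(2)*(-1) - (-4)*(4) = 18
e2 coeff: v1*b12 - v3*b23 = (1)*(-1) - (-4)*(4) = 15
e3 coeff: v1*b13 + v2*b23 = (1)*(4) + (2)*(4) = 12
v _| B = 18*e1 + 15*e2 + 12*e3


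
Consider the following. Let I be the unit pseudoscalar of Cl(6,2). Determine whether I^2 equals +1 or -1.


The pseudoscalar I = e1...e_n (product of all n generators) of Cl(p,q) satisfies I^2 = (-1)^(q + n(n-1)/2).
p = 6, q = 2, n = p + q = 8
n(n-1)/2 = 8 * 7 / 2 = 28
Exponent = q + n(n-1)/2 = 2 + 28 = 30
I^2 = (-1)^30 = +1


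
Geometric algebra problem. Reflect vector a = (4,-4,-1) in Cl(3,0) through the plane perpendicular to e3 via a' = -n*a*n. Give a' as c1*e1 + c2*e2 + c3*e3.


Reflection formula: a' = -n*a*n, with n = e3 (unit vector, n^2 = 1).
For reflection through hyperplane perp to e3:
The component along e3 flips sign, others stay.
a = (4, -4, -1)
a' = (4, -4, 1)
a' = 4*e1 - 4*e2 + 1*e3


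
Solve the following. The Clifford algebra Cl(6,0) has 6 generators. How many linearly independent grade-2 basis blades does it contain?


Number of grade-k basis blades in Cl(p,q) with n = p + q is C(n, k).
n = 6 + 0 = 6
C(6, 2) = 6! / (2! * 4!)
= 720 / (2 * 24)
= 15


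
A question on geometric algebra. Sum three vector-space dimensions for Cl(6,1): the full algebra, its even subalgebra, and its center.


n = 6 + 1 = 7
Total dim = 2^7 = 128
Even subalgebra dim = 2^6 = 64
n is odd, so center dim = 2
Sum = 128 + 64 + 2 = 194


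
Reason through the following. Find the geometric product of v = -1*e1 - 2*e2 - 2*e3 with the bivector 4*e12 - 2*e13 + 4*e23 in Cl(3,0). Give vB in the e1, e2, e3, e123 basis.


vB has grade-1 (vector) and grade-3 (trivector) parts: vB = (v _| B) + (v ^ B).
Vector part <vB>_1:
  e1: -v2*b12 - v3*b13 = -(-2)*(4) - (-2)*(-2) = 4
  e2: v1*b12 - v3*b23 = (-1)*(4) - (-2)*(4) = 4
  e3: v1*b13 + v2*b23 = (-1)*(-2) + (-2)*(4) = -6
Trivector part <vB>_3:
  e123: v1*b23 - v2*b13 + v3*b12 = (-1)*(4) - (-2)*(-2) + (-2)*(4) = -16
vB = 4*e1 + 4*e2 - 6*e3 - 16*e123


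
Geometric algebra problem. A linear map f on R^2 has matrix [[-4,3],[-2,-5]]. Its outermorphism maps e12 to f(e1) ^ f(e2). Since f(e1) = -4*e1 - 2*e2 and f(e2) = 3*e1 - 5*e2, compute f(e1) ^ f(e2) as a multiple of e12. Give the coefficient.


The outermorphism of a linear map f sends e1^e2 to f(e1)^f(e2).
f(e1) = -4*e1 - 2*e2
f(e2) = 3*e1 - 5*e2
f(e1) ^ f(e2) = (-4*e1 - 2*e2) ^ (3*e1 - 5*e2)
= (-4)*(-5)*e12 + (-2)*3*e21
= (20 - (-6))*e12
= 26*e12
Coefficient = 26


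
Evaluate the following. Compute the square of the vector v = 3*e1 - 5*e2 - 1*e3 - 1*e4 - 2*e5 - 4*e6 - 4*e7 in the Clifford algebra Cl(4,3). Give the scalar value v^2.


v^2 = sum of c_i^2 * e_i^2
Positive signature terms (e_i^2 = +1): 3^2 + (-5)^2 + (-1)^2 + (-1)^2 = 36
Negative signature terms (e_j^2 = -1): (-2)^2 + (-4)^2 + (-4)^2 = 36
v^2 = 36 - 36 = 0


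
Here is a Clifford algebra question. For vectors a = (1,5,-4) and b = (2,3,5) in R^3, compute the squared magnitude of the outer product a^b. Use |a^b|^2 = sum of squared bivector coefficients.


a wedge b = (a1*b2 - a2*b1)*e12 + (a1*b3 - a3*b1)*e13 + (a2*b3 - a3*b2)*e23
e12 coeff: 1*3 - 5*2 = 3 - 10 = -7
e13 coeff: 1*5 - (-4)*2 = 5 - (-8) = 13
e23 coeff: 5*5 - (-4)*3 = 25 - (-12) = 37
|a wedge b|^2 = (-7)^2 + 13^2 + 37^2
= 49 + 169 + 1369
= 1587


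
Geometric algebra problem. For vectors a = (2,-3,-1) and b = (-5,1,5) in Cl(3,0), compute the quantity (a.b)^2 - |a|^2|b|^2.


a . b = 2*(-5) + (-3)*1 + (-1)*5
= -10 + (-3) + (-5) = -18
|a|^2 = 2^2 + (-3)^2 + (-1)^2 = 14
|b|^2 = (-5)^2 + 1^2 + 5^2 = 51
(a.b)^2 = (-18)^2 = 324
|a|^2 * |b|^2 = 14 * 51 = 714
Result = 324 - 714 = -390


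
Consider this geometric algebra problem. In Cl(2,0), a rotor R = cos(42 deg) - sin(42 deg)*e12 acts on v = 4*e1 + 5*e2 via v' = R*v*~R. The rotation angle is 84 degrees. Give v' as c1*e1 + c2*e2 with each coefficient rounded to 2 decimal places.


Rotor R = cos(42deg) - sin(42deg)*e12
Rotation angle theta = 2 * 42 = 84 degrees
v' = R*v*~R rotates v by theta.
cos(84deg) = 0.1045, sin(84deg) = 0.9945
v'_1 = 4*cos(84deg) - 5*sin(84deg)
= 4*0.1045 - 5*0.9945
= -4.55
v'_2 = 4*sin(84deg) + 5*cos(84deg)
= 4*0.9945 + 5*0.1045
= 4.50
v' = -4.55*e1 + 4.50*e2


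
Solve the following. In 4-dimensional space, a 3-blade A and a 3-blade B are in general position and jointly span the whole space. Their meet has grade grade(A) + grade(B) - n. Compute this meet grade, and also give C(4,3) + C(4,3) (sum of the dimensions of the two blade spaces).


Meet grade = grade(A) + grade(B) - n
= 3 + 3 - 4 = 2
C(4,3) = 4
C(4,3) = 4
dim_A + dim_B = 4 + 4 = 8


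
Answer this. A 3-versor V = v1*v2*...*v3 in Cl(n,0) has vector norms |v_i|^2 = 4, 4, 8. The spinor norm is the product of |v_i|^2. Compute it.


Spinor norm N(V) = |v1|^2 * |v2|^2 * ... * |v3|^2
= 4 * 4 * 8
Running product: 4, 16, 128
N(V) = 128


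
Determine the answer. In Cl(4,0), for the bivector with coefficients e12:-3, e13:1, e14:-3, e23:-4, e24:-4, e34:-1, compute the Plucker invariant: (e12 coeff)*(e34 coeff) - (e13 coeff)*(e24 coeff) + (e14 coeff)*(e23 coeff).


Plucker relation: af - be + cd
a*f = (-3)*(-1) = 3
b*e = 1*(-4) = -4
c*d = (-3)*(-4) = 12
af - be + cd = 3 - (-4) + 12
= 19


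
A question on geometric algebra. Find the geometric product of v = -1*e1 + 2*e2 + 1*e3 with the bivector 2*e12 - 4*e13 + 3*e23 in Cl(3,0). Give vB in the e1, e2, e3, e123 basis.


vB has grade-1 (vector) and grade-3 (trivector) parts: vB = (v _| B) + (v ^ B).
Vector part <vB>_1:
  e1: -v2*b12 - v3*b13 = -(2)*(2) - (1)*(-4) = 0
  e2: v1*b12 - v3*b23 = (-1)*(2) - (1)*(3) = -5
  e3: v1*b13 + v2*b23 = (-1)*(-4) + (2)*(3) = 10
Trivector part <vB>_3:
  e123: v1*b23 - v2*b13 + v3*b12 = (-1)*(3) - (2)*(-4) + (1)*(2) = 7
vB = 0*e1 - 5*e2 + 10*e3 + 7*e123


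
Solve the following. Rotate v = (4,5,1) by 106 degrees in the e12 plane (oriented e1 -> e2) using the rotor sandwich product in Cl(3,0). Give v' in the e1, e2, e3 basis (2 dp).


Rotor R = cos(53deg) - sin(53deg)*e12
Rotation angle theta = 2 * 53 = 106 degrees in the e12 plane (e1 -> e2).
The component perpendicular to the plane (e3) is invariant: v'_3 = v3 = 1.00
cos(106deg) = -0.2756, sin(106deg) = 0.9613
v'_1 = v1*cos(theta) - v2*sin(theta) = 4*(-0.2756) - 5*0.9613 = -5.91
v'_2 = v1*sin(theta) + v2*cos(theta) = 4*0.9613 + 5*(-0.2756) = 2.47
v' = -5.91*e1 + 2.47*e2 + 1.00*e3


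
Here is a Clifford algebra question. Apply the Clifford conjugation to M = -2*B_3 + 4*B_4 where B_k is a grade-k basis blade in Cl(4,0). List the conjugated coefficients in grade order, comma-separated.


Clifford conjugate sign for grade k: (-1)^(k(k+1)/2)
Grade 3: (-1)^(3*4/2) = (-1)^6 = 1, coeff -2 -> -2
Grade 4: (-1)^(4*5/2) = (-1)^10 = 1, coeff 4 -> 4
Conjugated coefficients: -2, 4


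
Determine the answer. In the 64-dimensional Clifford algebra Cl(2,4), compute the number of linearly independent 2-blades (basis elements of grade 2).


Number of grade-k basis blades in Cl(p,q) with n = p + q is C(n, k).
n = 2 + 4 = 6
C(6, 2) = 6! / (2! * 4!)
= 720 / (2 * 24)
= 15


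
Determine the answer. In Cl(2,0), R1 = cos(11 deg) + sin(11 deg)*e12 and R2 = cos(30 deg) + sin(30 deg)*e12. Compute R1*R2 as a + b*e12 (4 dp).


Same-plane rotors commute and their half-angles add:
R1*R2 = cos(a1 + a2) + sin(a1 + a2)*e12.
a1 + a2 = 11 + 30 = 41 deg
cos(41 deg) = 0.7547
sin(41 deg) = 0.6561
R1*R2 = 0.7547 + 0.6561*e12


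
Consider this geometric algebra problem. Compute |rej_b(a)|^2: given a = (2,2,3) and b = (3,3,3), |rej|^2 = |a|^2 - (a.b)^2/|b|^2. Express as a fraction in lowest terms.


|a|^2 = 2^2 + 2^2 + 3^2 = 17
|b|^2 = 3^2 + 3^2 + 3^2 = 27
a . b = 2*3 + 2*3 + 3*3 = 21
(a.b)^2 = 21^2 = 441
|rej|^2 = 17 - 441/27
= (459 - 441)/27
= 18/27
In lowest terms: 2/3


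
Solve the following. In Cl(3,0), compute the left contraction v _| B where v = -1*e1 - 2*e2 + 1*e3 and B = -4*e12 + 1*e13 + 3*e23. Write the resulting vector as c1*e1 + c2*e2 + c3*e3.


Left contraction v _| B = <vB>_1 (grade-1 part of the geometric product vB).
Using e1_|e12 = e2, e2_|e12 = -e1, e1_|e13 = e3, e3_|e13 = -e1, e2_|e23 = e3, e3_|e23 = -e2:
e1 coeff: -v2*b12 - v3*b13 = -(-2)*(-4) - (1)*(1) = -9
e2 coeff: v1*b12 - v3*b23 = (-1)*(-4) - (1)*(3) = 1
e3 coeff: v1*b13 + v2*b23 = (-1)*(1) + (-2)*(3) = -7
v _| B = -9*e1 + 1*e2 - 7*e3


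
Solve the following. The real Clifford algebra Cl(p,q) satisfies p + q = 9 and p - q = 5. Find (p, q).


We need p + q = 9 and p - q = 5.
Adding: 2p = 9 + 5 = 14, so p = 7.
Then q = 9 - 7 = 2.
(p, q) = (7, 2)


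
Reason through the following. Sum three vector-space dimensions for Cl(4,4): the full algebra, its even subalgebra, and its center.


n = 4 + 4 = 8
Total dim = 2^8 = 256
Even subalgebra dim = 2^7 = 128
n is even, so center dim = 1
Sum = 256 + 128 + 1 = 385


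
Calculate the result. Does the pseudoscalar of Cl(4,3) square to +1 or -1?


The pseudoscalar I = e1...e_n (product of all n generators) of Cl(p,q) satisfies I^2 = (-1)^(q + n(n-1)/2).
p = 4, q = 3, n = p + q = 7
n(n-1)/2 = 7 * 6 / 2 = 21
Exponent = q + n(n-1)/2 = 3 + 21 = 24
I^2 = (-1)^24 = +1


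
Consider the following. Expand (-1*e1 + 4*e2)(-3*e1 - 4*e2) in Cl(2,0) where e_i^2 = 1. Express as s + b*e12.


Expand: (-1*e1 + 4*e2)(-3*e1 - 4*e2)
= (-1)*(-3)*e1e1 + (-1)*(-4)*e1e2 + 4*(-3)*e2e1 + 4*(-4)*e2e2
Using e1^2 = e2^2 = 1, e2e1 = -e1e2:
Scalar part s = (-1)*(-3) + 4*(-4) = 3 + (-16) = -13
Bivector part b = (-1)*(-4) - 4*(-3) = 4 - (-12) = 16
uv = -13 + 16*e12


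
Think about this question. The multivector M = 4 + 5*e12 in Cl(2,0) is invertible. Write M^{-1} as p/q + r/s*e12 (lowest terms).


M = 4 + 5*e12, where e12^2 = -1.
Since M commutes with its reverse ~M = a - b*e12, M * ~M = a^2 - b^2*e12^2 = a^2 + b^2.
So M^{-1} = ~M / (a^2 + b^2) = (a - b*e12)/(a^2 + b^2).
a^2 + b^2 = 16 + 25 = 41
Scalar part = 4/41 = 4/41
Bivector coeff = -5/41 = -5/41
M^{-1} = 4/41 - 5/41*e12


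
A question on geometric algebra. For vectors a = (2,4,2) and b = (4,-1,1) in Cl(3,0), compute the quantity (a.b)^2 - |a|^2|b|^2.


a . b = 2*4 + 4*(-1) + 2*1
= 8 + (-4) + 2 = 6
|a|^2 = 2^2 + 4^2 + 2^2 = 24
|b|^2 = 4^2 + (-1)^2 + 1^2 = 18
(a.b)^2 = 6^2 = 36
|a|^2 * |b|^2 = 24 * 18 = 432
Result = 36 - 432 = -396


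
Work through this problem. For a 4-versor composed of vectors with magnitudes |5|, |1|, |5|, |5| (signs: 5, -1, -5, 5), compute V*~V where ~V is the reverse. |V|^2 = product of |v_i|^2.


Each vector v_i has |v_i|^2 = s_i^2
Squared scales: 5^2 = 25, (-1)^2 = 1, (-5)^2 = 25, 5^2 = 25
|V|^2 = 25 * 1 * 25 * 25
= 15625


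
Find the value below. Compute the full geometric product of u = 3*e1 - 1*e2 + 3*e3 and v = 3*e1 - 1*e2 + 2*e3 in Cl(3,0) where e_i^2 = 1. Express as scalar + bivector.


In Cl(3,0): e_i^2 = 1, e_ie_j = -e_je_i for i != j.
Scalar part = u . v = 3*3 + (-1)*(-1) + 3*2
= 9 + 1 + 6 = 16
e12 coeff = 3*(-1) - (-1)*3 = -3 - (-3) = 0
e13 coeff = 3*2 - 3*3 = 6 - 9 = -3
e23 coeff = (-1)*2 - 3*(-1) = -2 - (-3) = 1
uv = 16 + 0*e12 - 3*e13 + 1*e23


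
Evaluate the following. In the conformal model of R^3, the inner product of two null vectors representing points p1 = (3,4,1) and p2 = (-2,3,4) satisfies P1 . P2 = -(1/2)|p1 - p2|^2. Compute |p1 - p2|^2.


p1 - p2 = (5, 1, -3)
|p1 - p2|^2 = 5^2 + 1^2 + (-3)^2
= 25 + 1 + 9
= 35


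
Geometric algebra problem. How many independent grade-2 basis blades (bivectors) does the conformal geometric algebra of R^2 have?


The conformal model of R^2 uses Cl(3,1) with m = 2 + 2 = 4 generators.
Number of grade-2 blades = C(m, 2) = C(4, 2)
= 4*3/2 = 6


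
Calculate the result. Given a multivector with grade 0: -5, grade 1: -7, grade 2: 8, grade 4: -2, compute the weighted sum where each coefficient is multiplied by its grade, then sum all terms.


Grade-weighted sum = sum of grade_k * coefficient_k
0*(-5) = 0
1*(-7) = -7
2*8 = 16
4*(-2) = -8
Total = 0 + (-7) + 16 + (-8) = 1


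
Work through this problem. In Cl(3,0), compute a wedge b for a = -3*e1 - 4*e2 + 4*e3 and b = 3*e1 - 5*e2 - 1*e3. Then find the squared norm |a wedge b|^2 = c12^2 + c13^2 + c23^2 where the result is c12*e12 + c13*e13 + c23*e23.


a wedge b = (a1*b2 - a2*b1)*e12 + (a1*b3 - a3*b1)*e13 + (a2*b3 - a3*b2)*e23
e12 coeff: (-3)*(-5) - (-4)*3 = 15 - (-12) = 27
e13 coeff: (-3)*(-1) - 4*3 = 3 - 12 = -9
e23 coeff: (-4)*(-1) - 4*(-5) = 4 - (-20) = 24
|a wedge b|^2 = 27^2 + (-9)^2 + 24^2
= 729 + 81 + 576
= 1386


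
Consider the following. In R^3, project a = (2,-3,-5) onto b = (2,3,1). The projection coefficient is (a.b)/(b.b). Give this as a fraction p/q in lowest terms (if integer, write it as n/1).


Projection coefficient = (a . b) / (b . b)
a . b = 2*2 + (-3)*3 + (-5)*1
= 4 + (-9) + (-5) = -10
b . b = 2^2 + 3^2 + 1^2
= 4 + 9 + 1 = 14
Coefficient = -10/14
In lowest terms: -5/7


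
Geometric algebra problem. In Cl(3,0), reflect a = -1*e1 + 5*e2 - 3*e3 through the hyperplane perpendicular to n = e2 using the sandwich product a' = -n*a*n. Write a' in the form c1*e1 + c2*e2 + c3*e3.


Reflection formula: a' = -n*a*n, with n = e2 (unit vector, n^2 = 1).
For reflection through hyperplane perp to e2:
The component along e2 flips sign, others stay.
a = (-1, 5, -3)
a' = (-1, -5, -3)
a' = -1*e1 - 5*e2 - 3*e3


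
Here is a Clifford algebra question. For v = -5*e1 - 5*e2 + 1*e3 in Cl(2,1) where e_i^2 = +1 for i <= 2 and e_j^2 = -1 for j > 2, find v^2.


v^2 = sum of c_i^2 * e_i^2
Positive signature terms (e_i^2 = +1): (-5)^2 + (-5)^2 = 50
Negative signature terms (e_j^2 = -1): 1^2 = 1
v^2 = 50 - 1 = 49


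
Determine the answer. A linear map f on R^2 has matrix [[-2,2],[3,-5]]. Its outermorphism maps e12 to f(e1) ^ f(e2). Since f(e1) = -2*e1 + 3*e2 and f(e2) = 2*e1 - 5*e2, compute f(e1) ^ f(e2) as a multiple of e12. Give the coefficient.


The outermorphism of a linear map f sends e1^e2 to f(e1)^f(e2).
f(e1) = -2*e1 + 3*e2
f(e2) = 2*e1 - 5*e2
f(e1) ^ f(e2) = (-2*e1 + 3*e2) ^ (2*e1 - 5*e2)
= (-2)*(-5)*e12 + 3*2*e21
= (10 - 6)*e12
= 4*e12
Coefficient = 4


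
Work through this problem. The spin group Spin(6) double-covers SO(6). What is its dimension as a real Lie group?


Spin(n) double-covers SO(n); both have Lie algebra so(n) of dimension n(n-1)/2.
n = 6
n(n-1) = 6 * 5 = 30
dim Spin(6) = 30/2 = 15


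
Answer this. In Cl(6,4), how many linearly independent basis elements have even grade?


Even subalgebra dimension = 2^(n-1)
n = 6 + 4 = 10
2^(10 - 1) = 2^9 = 512
Verification: sum of C(10,k) for even k = 1 + 45 + 210 + 210 + 45 + 1 = 512
Result = 512


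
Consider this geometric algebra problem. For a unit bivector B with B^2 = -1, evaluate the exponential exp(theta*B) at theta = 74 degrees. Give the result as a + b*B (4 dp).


For a unit bivector B with B^2 = -1, the exponential series gives
e^(theta*B) = cos(theta) + sin(theta)*B (the GA analogue of Euler's formula).
theta = 74 degrees = 1.291544 rad
cos(74 deg) = 0.2756
sin(74 deg) = 0.9613
exp(theta*B) = 0.2756 + 0.9613*B


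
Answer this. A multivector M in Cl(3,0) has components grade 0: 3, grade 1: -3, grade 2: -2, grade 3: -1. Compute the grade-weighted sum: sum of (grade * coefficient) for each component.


Grade-weighted sum = sum of grade_k * coefficient_k
0*3 = 0
1*(-3) = -3
2*(-2) = -4
3*(-1) = -3
Total = 0 + (-3) + (-4) + (-3) = -10


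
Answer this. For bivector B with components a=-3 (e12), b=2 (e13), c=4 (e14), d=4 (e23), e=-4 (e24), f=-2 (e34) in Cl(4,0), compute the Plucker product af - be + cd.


Plucker relation: af - be + cd
a*f = (-3)*(-2) = 6
b*e = 2*(-4) = -8
c*d = 4*4 = 16
af - be + cd = 6 - (-8) + 16
= 30


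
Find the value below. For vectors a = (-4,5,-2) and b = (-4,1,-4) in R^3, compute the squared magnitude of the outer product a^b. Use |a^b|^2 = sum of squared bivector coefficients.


a wedge b = (a1*b2 - a2*b1)*e12 + (a1*b3 - a3*b1)*e13 + (a2*b3 - a3*b2)*e23
e12 coeff: (-4)*1 - 5*(-4) = -4 - (-20) = 16
e13 coeff: (-4)*(-4) - (-2)*(-4) = 16 - 8 = 8
e23 coeff: 5*(-4) - (-2)*1 = -20 - (-2) = -18
|a wedge b|^2 = 16^2 + 8^2 + (-18)^2
= 256 + 64 + 324
= 644


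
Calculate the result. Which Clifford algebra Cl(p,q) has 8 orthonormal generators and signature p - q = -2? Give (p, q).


We need p + q = 8 and p - q = -2.
Adding: 2p = 8 + (-2) = 6, so p = 3.
Then q = 8 - 3 = 5.
(p, q) = (3, 5)


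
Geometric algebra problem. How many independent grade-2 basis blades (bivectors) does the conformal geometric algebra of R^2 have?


The conformal model of R^2 uses Cl(3,1) with m = 2 + 2 = 4 generators.
Number of grade-2 blades = C(m, 2) = C(4, 2)
= 4*3/2 = 6


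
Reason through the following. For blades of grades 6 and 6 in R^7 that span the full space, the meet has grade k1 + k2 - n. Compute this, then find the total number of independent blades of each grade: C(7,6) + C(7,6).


Meet grade = grade(A) + grade(B) - n
= 6 + 6 - 7 = 5
C(7,6) = 7
C(7,6) = 7
dim_A + dim_B = 7 + 7 = 14


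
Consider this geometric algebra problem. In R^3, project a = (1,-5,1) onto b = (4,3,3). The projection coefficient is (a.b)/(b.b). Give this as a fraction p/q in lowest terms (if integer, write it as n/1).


Projection coefficient = (a . b) / (b . b)
a . b = 1*4 + (-5)*3 + 1*3
= 4 + (-15) + 3 = -8
b . b = 4^2 + 3^2 + 3^2
= 16 + 9 + 9 = 34
Coefficient = -8/34
In lowest terms: -4/17


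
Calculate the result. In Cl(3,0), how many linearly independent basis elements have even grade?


Even subalgebra dimension = 2^(n-1)
n = 3 + 0 = 3
2^(3 - 1) = 2^2 = 4
Verification: sum of C(3,k) for even k = 1 + 3 = 4
Result = 4


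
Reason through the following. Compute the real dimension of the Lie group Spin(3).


Spin(n) double-covers SO(n); both have Lie algebra so(n) of dimension n(n-1)/2.
n = 3
n(n-1) = 3 * 2 = 6
dim Spin(3) = 6/2 = 3


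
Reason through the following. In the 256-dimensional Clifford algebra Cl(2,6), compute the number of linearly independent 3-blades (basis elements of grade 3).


Number of grade-k basis blades in Cl(p,q) with n = p + q is C(n, k).
n = 2 + 6 = 8
C(8, 3) = 8! / (3! * 5!)
= 40320 / (6 * 120)
= 56


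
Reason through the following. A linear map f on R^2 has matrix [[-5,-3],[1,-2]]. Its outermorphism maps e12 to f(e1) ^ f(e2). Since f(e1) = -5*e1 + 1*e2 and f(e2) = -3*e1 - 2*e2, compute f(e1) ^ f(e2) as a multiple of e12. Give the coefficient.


The outermorphism of a linear map f sends e1^e2 to f(e1)^f(e2).
f(e1) = -5*e1 + 1*e2
f(e2) = -3*e1 - 2*e2
f(e1) ^ f(e2) = (-5*e1 + 1*e2) ^ (-3*e1 - 2*e2)
= (-5)*(-2)*e12 + 1*(-3)*e21
= (10 - (-3))*e12
= 13*e12
Coefficient = 13


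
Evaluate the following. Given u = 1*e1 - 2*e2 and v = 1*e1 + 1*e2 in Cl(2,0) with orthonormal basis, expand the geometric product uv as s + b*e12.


Expand: (1*e1 - 2*e2)(1*e1 + 1*e2)
= 1*1*e1e1 + 1*1*e1e2 + (-2)*1*e2e1 + (-2)*1*e2e2
Using e1^2 = e2^2 = 1, e2e1 = -e1e2:
Scalar part s = 1*1 + (-2)*1 = 1 + (-2) = -1
Bivector part b = 1*1 - (-2)*1 = 1 - (-2) = 3
uv = -1 + 3*e12


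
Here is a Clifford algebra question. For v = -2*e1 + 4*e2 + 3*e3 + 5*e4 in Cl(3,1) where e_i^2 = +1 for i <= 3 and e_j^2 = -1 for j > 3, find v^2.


v^2 = sum of c_i^2 * e_i^2
Positive signature terms (e_i^2 = +1): (-2)^2 + 4^2 + 3^2 = 29
Negative signature terms (e_j^2 = -1): 5^2 = 25
v^2 = 29 - 25 = 4


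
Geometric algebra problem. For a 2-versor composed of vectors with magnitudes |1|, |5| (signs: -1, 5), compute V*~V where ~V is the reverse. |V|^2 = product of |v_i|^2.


Each vector v_i has |v_i|^2 = s_i^2
Squared scales: (-1)^2 = 1, 5^2 = 25
|V|^2 = 1 * 25
= 25


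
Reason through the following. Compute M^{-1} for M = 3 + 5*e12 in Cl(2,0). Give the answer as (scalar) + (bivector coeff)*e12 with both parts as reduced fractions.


M = 3 + 5*e12, where e12^2 = -1.
Since M commutes with its reverse ~M = a - b*e12, M * ~M = a^2 - b^2*e12^2 = a^2 + b^2.
So M^{-1} = ~M / (a^2 + b^2) = (a - b*e12)/(a^2 + b^2).
a^2 + b^2 = 9 + 25 = 34
Scalar part = 3/34 = 3/34
Bivector coeff = -5/34 = -5/34
M^{-1} = 3/34 - 5/34*e12


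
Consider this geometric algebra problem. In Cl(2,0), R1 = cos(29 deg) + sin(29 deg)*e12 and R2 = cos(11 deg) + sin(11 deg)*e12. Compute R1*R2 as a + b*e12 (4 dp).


Same-plane rotors commute and their half-angles add:
R1*R2 = cos(a1 + a2) + sin(a1 + a2)*e12.
a1 + a2 = 29 + 11 = 40 deg
cos(40 deg) = 0.7660
sin(40 deg) = 0.6428
R1*R2 = 0.7660 + 0.6428*e12


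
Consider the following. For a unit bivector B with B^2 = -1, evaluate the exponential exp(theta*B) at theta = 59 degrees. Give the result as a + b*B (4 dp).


For a unit bivector B with B^2 = -1, the exponential series gives
e^(theta*B) = cos(theta) + sin(theta)*B (the GA analogue of Euler's formula).
theta = 59 degrees = 1.029744 rad
cos(59 deg) = 0.5150
sin(59 deg) = 0.8572
exp(theta*B) = 0.5150 + 0.8572*B


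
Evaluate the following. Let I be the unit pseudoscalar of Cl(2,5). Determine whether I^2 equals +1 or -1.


The pseudoscalar I = e1...e_n (product of all n generators) of Cl(p,q) satisfies I^2 = (-1)^(q + n(n-1)/2).
p = 2, q = 5, n = p + q = 7
n(n-1)/2 = 7 * 6 / 2 = 21
Exponent = q + n(n-1)/2 = 5 + 21 = 26
I^2 = (-1)^26 = +1


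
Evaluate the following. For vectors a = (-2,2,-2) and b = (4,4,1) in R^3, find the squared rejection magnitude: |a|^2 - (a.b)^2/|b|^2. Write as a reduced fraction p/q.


|a|^2 = (-2)^2 + 2^2 + (-2)^2 = 12
|b|^2 = 4^2 + 4^2 + 1^2 = 33
a . b = (-2)*4 + 2*4 + (-2)*1 = -2
(a.b)^2 = (-2)^2 = 4
|rej|^2 = 12 - 4/33
= (396 - 4)/33
= 392/33
In lowest terms: 392/33


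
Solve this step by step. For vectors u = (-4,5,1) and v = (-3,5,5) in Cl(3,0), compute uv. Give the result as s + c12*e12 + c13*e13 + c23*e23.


In Cl(3,0): e_i^2 = 1, e_ie_j = -e_je_i for i != j.
Scalar part = u . v = (-4)*(-3) + 5*5 + 1*5
= 12 + 25 + 5 = 42
e12 coeff = (-4)*5 - 5*(-3) = -20 - (-15) = -5
e13 coeff = (-4)*5 - 1*(-3) = -20 - (-3) = -17
e23 coeff = 5*5 - 1*5 = 25 - 5 = 20
uv = 42 - 5*e12 - 17*e13 + 20*e23


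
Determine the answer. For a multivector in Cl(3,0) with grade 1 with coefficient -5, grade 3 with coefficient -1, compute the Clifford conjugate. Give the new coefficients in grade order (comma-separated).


Clifford conjugate sign for grade k: (-1)^(k(k+1)/2)
Grade 1: (-1)^(1*2/2) = (-1)^1 = -1, coeff -5 -> 5
Grade 3: (-1)^(3*4/2) = (-1)^6 = 1, coeff -1 -> -1
Conjugated coefficients: 5, -1


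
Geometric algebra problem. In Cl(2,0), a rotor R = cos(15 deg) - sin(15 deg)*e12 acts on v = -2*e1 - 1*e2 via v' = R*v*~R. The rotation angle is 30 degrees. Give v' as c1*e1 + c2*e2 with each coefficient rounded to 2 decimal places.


Rotor R = cos(15deg) - sin(15deg)*e12
Rotation angle theta = 2 * 15 = 30 degrees
v' = R*v*~R rotates v by theta.
cos(30deg) = 0.8660, sin(30deg) = 0.5000
v'_1 = -2*cos(30deg) - (-1)*sin(30deg)
= -2*0.8660 - (-1)*0.5000
= -1.23
v'_2 = -2*sin(30deg) + (-1)*cos(30deg)
= -2*0.5000 + (-1)*0.8660
= -1.87
v' = -1.23*e1 - 1.87*e2


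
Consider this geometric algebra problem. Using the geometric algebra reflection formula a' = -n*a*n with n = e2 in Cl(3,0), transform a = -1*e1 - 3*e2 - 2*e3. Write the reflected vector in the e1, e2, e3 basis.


Reflection formula: a' = -n*a*n, with n = e2 (unit vector, n^2 = 1).
For reflection through hyperplane perp to e2:
The component along e2 flips sign, others stay.
a = (-1, -3, -2)
a' = (-1, 3, -2)
a' = -1*e1 + 3*e2 - 2*e3


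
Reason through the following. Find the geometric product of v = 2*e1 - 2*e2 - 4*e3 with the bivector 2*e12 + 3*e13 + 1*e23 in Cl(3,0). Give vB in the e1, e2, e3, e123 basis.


vB has grade-1 (vector) and grade-3 (trivector) parts: vB = (v _| B) + (v ^ B).
Vector part <vB>_1:
  e1: -v2*b12 - v3*b13 = -(-2)*(2) - (-4)*(3) = 16
  e2: v1*b12 - v3*b23 = (2)*(2) - (-4)*(1) = 8
  e3: v1*b13 + v2*b23 = (2)*(3) + (-2)*(1) = 4
Trivector part <vB>_3:
  e123: v1*b23 - v2*b13 + v3*b12 = (2)*(1) - (-2)*(3) + (-4)*(2) = 0
vB = 16*e1 + 8*e2 + 4*e3 + 0*e123


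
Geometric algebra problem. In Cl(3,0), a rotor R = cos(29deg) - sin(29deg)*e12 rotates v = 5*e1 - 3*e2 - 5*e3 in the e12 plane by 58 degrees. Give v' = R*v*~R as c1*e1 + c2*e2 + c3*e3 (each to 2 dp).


Rotor R = cos(29deg) - sin(29deg)*e12
Rotation angle theta = 2 * 29 = 58 degrees in the e12 plane (e1 -> e2).
The component perpendicular to the plane (e3) is invariant: v'_3 = v3 = -5.00
cos(58deg) = 0.5299, sin(58deg) = 0.8480
v'_1 = v1*cos(theta) - v2*sin(theta) = 5*0.5299 - (-3)*0.8480 = 5.19
v'_2 = v1*sin(theta) + v2*cos(theta) = 5*0.8480 + (-3)*0.5299 = 2.65
v' = 5.19*e1 + 2.65*e2 - 5.00*e3


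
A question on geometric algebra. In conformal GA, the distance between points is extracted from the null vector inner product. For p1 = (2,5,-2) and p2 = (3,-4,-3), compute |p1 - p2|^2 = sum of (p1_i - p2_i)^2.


p1 - p2 = (-1, 9, 1)
|p1 - p2|^2 = (-1)^2 + 9^2 + 1^2
= 1 + 81 + 1
= 83


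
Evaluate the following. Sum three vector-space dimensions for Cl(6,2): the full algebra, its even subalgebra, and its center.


n = 6 + 2 = 8
Total dim = 2^8 = 256
Even subalgebra dim = 2^7 = 128
n is even, so center dim = 1
Sum = 256 + 128 + 1 = 385


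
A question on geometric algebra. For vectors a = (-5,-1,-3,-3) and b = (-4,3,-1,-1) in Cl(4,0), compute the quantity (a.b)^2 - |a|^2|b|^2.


a . b = (-5)*(-4) + (-1)*3 + (-3)*(-1) + (-3)*(-1)
= 20 + (-3) + 3 + 3 = 23
|a|^2 = (-5)^2 + (-1)^2 + (-3)^2 + (-3)^2 = 44
|b|^2 = (-4)^2 + 3^2 + (-1)^2 + (-1)^2 = 27
(a.b)^2 = 23^2 = 529
|a|^2 * |b|^2 = 44 * 27 = 1188
Result = 529 - 1188 = -659


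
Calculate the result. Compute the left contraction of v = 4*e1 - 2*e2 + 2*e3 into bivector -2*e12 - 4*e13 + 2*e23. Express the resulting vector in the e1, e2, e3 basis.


Left contraction v _| B = <vB>_1 (grade-1 part of the geometric product vB).
Using e1_|e12 = e2, e2_|e12 = -e1, e1_|e13 = e3, e3_|e13 = -e1, e2_|e23 = e3, e3_|e23 = -e2:
e1 coeff: -v2*b12 - v3*b13 = -(-2)*(-2) - (2)*(-4) = 4
e2 coeff: v1*b12 - v3*b23 = (4)*(-2) - (2)*(2) = -12
e3 coeff: v1*b13 + v2*b23 = (4)*(-4) + (-2)*(2) = -20
v _| B = 4*e1 - 12*e2 - 20*e3


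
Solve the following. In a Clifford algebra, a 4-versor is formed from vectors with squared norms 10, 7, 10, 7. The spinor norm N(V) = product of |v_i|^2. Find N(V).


Spinor norm N(V) = |v1|^2 * |v2|^2 * ... * |v4|^2
= 10 * 7 * 10 * 7
Running product: 10, 70, 700, 4900
N(V) = 4900


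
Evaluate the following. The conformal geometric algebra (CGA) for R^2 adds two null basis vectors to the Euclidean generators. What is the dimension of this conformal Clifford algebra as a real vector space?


The conformal model of R^2 uses Cl(3,1): the 2 Euclidean generators plus two extra orthogonal generators e+ (e+^2 = +1) and e- (e-^2 = -1), from which the null vectors e0, einf are built.
Number of generators m = 2 + 2 = 4.
dim Cl(p,q) = 2^m = 2^4 = 16


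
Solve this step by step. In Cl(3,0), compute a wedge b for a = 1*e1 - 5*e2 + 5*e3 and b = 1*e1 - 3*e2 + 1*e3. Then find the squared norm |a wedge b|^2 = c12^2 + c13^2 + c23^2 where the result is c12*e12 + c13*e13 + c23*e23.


a wedge b = (a1*b2 - a2*b1)*e12 + (a1*b3 - a3*b1)*e13 + (a2*b3 - a3*b2)*e23
e12 coeff: 1*(-3) - (-5)*1 = -3 - (-5) = 2
e13 coeff: 1*1 - 5*1 = 1 - 5 = -4
e23 coeff: (-5)*1 - 5*(-3) = -5 - (-15) = 10
|a wedge b|^2 = 2^2 + (-4)^2 + 10^2
= 4 + 16 + 100
= 120


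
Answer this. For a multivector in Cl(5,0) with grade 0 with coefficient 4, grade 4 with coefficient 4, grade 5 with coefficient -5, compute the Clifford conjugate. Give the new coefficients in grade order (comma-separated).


Clifford conjugate sign for grade k: (-1)^(k(k+1)/2)
Grade 0: (-1)^(0*1/2) = (-1)^0 = 1, coeff 4 -> 4
Grade 4: (-1)^(4*5/2) = (-1)^10 = 1, coeff 4 -> 4
Grade 5: (-1)^(5*6/2) = (-1)^15 = -1, coeff -5 -> 5
Conjugated coefficients: 4, 4, 5


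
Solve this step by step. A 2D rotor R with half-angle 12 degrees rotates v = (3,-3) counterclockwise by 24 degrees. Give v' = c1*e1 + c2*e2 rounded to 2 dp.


Rotor R = cos(12deg) - sin(12deg)*e12
Rotation angle theta = 2 * 12 = 24 degrees
v' = R*v*~R rotates v by theta.
cos(24deg) = 0.9135, sin(24deg) = 0.4067
v'_1 = 3*cos(24deg) - (-3)*sin(24deg)
= 3*0.9135 - (-3)*0.4067
= 3.96
v'_2 = 3*sin(24deg) + (-3)*cos(24deg)
= 3*0.4067 + (-3)*0.9135
= -1.52
v' = 3.96*e1 - 1.52*e2


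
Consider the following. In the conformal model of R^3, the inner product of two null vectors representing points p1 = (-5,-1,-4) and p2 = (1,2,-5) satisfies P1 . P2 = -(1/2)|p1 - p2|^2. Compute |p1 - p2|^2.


p1 - p2 = (-6, -3, 1)
|p1 - p2|^2 = (-6)^2 + (-3)^2 + 1^2
= 36 + 9 + 1
= 46


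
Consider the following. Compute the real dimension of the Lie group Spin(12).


Spin(n) double-covers SO(n); both have Lie algebra so(n) of dimension n(n-1)/2.
n = 12
n(n-1) = 12 * 11 = 132
dim Spin(12) = 132/2 = 66


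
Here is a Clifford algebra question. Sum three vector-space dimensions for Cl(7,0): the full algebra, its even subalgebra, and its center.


n = 7 + 0 = 7
Total dim = 2^7 = 128
Even subalgebra dim = 2^6 = 64
n is odd, so center dim = 2
Sum = 128 + 64 + 2 = 194


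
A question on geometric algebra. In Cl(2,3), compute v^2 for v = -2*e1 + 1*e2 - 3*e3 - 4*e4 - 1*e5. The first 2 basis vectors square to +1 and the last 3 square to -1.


v^2 = sum of c_i^2 * e_i^2
Positive signature terms (e_i^2 = +1): (-2)^2 + 1^2 = 5
Negative signature terms (e_j^2 = -1): (-3)^2 + (-4)^2 + (-1)^2 = 26
v^2 = 5 - 26 = -21


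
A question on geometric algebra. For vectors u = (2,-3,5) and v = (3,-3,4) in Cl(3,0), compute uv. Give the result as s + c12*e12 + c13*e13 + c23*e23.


In Cl(3,0): e_i^2 = 1, e_ie_j = -e_je_i for i != j.
Scalar part = u . v = 2*3 + (-3)*(-3) + 5*4
= 6 + 9 + 20 = 35
e12 coeff = 2*(-3) - (-3)*3 = -6 - (-9) = 3
e13 coeff = 2*4 - 5*3 = 8 - 15 = -7
e23 coeff = (-3)*4 - 5*(-3) = -12 - (-15) = 3
uv = 35 + 3*e12 - 7*e13 + 3*e23


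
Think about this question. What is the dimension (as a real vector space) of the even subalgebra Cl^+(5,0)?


Even subalgebra dimension = 2^(n-1)
n = 5 + 0 = 5
2^(5 - 1) = 2^4 = 16
Verification: sum of C(5,k) for even k = 1 + 10 + 5 = 16
Result = 16


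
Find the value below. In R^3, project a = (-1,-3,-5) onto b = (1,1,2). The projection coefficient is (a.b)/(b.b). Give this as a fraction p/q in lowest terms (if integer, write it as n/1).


Projection coefficient = (a . b) / (b . b)
a . b = (-1)*1 + (-3)*1 + (-5)*2
= -1 + (-3) + (-10) = -14
b . b = 1^2 + 1^2 + 2^2
= 1 + 1 + 4 = 6
Coefficient = -14/6
In lowest terms: -7/3


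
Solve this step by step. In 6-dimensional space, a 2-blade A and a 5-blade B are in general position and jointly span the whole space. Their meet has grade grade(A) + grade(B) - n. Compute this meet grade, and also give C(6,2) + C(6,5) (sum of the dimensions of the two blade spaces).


Meet grade = grade(A) + grade(B) - n
= 2 + 5 - 6 = 1
C(6,2) = 15
C(6,5) = 6
dim_A + dim_B = 15 + 6 = 21


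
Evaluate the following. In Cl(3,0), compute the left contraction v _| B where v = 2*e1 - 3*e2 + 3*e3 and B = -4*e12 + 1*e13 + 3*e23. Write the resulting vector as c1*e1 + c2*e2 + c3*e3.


Left contraction v _| B = <vB>_1 (grade-1 part of the geometric product vB).
Using e1_|e12 = e2, e2_|e12 = -e1, e1_|e13 = e3, e3_|e13 = -e1, e2_|e23 = e3, e3_|e23 = -e2:
e1 coeff: -v2*b12 - v3*b13 = -(-3)*(-4) - (3)*(1) = -15
e2 coeff: v1*b12 - v3*b23 = (2)*(-4) - (3)*(3) = -17
e3 coeff: v1*b13 + v2*b23 = (2)*(1) + (-3)*(3) = -7
v _| B = -15*e1 - 17*e2 - 7*e3


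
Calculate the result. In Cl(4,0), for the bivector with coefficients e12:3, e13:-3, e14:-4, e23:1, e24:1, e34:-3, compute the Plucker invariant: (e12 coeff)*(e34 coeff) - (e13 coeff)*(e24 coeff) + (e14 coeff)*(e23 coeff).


Plucker relation: af - be + cd
a*f = 3*(-3) = -9
b*e = (-3)*1 = -3
c*d = (-4)*1 = -4
af - be + cd = -9 - (-3) + (-4)
= -10


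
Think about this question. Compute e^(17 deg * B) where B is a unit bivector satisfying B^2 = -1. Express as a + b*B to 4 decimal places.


For a unit bivector B with B^2 = -1, the exponential series gives
e^(theta*B) = cos(theta) + sin(theta)*B (the GA analogue of Euler's formula).
theta = 17 degrees = 0.296706 rad
cos(17 deg) = 0.9563
sin(17 deg) = 0.2924
exp(theta*B) = 0.9563 + 0.2924*B


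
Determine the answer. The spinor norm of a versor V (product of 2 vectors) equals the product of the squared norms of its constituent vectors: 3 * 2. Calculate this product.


Spinor norm N(V) = |v1|^2 * |v2|^2 * ... * |v2|^2
= 3 * 2
Running product: 3, 6
N(V) = 6
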